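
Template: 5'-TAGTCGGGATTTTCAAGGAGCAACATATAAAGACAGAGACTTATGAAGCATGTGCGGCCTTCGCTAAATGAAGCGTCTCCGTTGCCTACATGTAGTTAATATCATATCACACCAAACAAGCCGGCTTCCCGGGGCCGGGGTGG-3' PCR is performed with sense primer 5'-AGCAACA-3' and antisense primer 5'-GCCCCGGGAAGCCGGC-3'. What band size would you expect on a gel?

117 bp

The forward primer matches the template at positions 19–25.
Taking the reverse complement of GCCCCGGGAAGCCGGC gives GCCGGCTTCCCGGGGC, found at positions 120–135 on the template; the primer anneals here to the top strand with its 3' end pointing upstream.
Product length = (reverse-primer end) − (forward-primer start) + 1 = 135 − 19 + 1 = 117 bp.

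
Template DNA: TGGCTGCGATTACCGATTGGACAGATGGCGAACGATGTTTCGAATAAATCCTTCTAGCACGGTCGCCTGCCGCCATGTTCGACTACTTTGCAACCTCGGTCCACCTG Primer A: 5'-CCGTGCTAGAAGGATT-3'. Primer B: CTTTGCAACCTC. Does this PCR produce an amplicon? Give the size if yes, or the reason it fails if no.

Primer A (CCGTGCTAGAAGGATT) has reverse complement AATCCTTCTAGCACGG, which matches the top strand at positions 47–62; primer A anneals to the top strand there with its 3' end pointing upstream toward position 47.
Primer B (CTTTGCAACCTC) matches the top strand directly at positions 86–97; it anneals to the bottom strand with its 3' end pointing downstream toward position 97.
The 3' ends diverge (primer A extends toward position 1, primer B toward position 107), so the primers never converge on a shared product.

No product — the primers' 3' ends point away from each other.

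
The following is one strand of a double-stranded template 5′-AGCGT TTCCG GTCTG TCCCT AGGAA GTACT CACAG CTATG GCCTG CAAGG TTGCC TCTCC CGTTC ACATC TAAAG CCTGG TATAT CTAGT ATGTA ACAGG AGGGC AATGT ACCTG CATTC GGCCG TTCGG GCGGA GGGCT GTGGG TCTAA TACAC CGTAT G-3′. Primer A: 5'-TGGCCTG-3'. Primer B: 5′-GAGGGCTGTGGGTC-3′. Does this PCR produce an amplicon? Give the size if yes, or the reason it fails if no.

No product — both primers anneal to the same strand and extend in the same direction.

Primer A (TGGCCTG) matches the top strand at positions 39–45 (3' end points downstream).
Primer B (GAGGGCTGTGGGTC) also matches the top strand directly, at positions 134–147 — its reverse complement GACCCACAGCCCTC is not present.
Both primers anneal to the bottom strand with 3' ends pointing the same way, so neither can prime synthesis back toward the other.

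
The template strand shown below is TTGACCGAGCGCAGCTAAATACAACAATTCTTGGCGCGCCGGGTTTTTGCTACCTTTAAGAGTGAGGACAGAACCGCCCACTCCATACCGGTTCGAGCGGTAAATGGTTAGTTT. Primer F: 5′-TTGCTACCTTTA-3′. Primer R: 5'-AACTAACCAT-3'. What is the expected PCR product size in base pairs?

67 bp

Forward primer TTGCTACCTTTA is found on the top strand at positions 47–58.
Reverse complement of the reverse primer: ATGGTTAGTT. This occurs on the top strand at positions 104–113.
The product runs from position 47 to position 113, so its length is 113 − 47 + 1 = 67 bp.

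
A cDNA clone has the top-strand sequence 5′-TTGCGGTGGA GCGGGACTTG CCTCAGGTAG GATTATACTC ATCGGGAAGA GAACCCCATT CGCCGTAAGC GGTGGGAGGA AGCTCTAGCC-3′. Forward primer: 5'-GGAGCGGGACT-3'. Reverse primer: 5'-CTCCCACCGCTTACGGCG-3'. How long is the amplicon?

Scanning the template, GGAGCGGGACT occurs at positions 8–18; this primer anneals to the bottom strand there with its 3' end pointing downstream.
Reverse complement of the reverse primer: CGCCGTAAGCGGTGGGAG. This occurs on the top strand at positions 61–78.
Product length = (reverse-primer end) − (forward-primer start) + 1 = 78 − 8 + 1 = 71 bp.

71 bp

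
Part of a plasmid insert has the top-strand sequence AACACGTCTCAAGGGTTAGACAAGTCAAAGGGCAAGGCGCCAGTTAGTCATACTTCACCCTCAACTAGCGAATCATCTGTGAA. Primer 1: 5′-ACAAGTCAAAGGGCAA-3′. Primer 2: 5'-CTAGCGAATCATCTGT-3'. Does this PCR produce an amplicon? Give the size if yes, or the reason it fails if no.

No product — both primers anneal to the same strand and extend in the same direction.

Primer 1 (ACAAGTCAAAGGGCAA) matches the top strand at positions 20–35 (3' end points downstream).
Primer 2 (CTAGCGAATCATCTGT) also matches the top strand directly, at positions 65–80 — its reverse complement ACAGATGATTCGCTAG is not present.
Both primers anneal to the bottom strand with 3' ends pointing the same way, so neither can prime synthesis back toward the other.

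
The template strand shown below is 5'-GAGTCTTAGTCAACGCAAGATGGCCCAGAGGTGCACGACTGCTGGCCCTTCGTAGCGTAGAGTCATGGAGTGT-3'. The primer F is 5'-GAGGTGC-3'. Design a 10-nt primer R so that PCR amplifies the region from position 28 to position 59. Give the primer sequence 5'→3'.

The product's 3' end on the top strand is position 59.
The reverse primer anneals to the top strand over positions 50–59, i.e. to TCGTAGCGTA.
Its sequence written 5'→3' is the reverse complement: TACGCTACGA.

5'-TACGCTACGA-3'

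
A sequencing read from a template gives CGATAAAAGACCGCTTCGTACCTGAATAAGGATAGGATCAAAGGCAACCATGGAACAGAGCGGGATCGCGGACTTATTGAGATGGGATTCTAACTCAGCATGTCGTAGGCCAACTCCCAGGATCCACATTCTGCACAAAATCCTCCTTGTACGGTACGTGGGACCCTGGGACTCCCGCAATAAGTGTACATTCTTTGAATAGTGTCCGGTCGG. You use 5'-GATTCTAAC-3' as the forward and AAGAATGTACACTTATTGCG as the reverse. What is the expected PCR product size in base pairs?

110 bp

Forward primer GATTCTAAC is found on the top strand at positions 86–94.
Taking the reverse complement of AAGAATGTACACTTATTGCG gives CGCAATAAGTGTACATTCTT, found at positions 176–195 on the template; the primer anneals here to the top strand with its 3' end pointing upstream.
Amplicon spans positions 86–195: 110 bp.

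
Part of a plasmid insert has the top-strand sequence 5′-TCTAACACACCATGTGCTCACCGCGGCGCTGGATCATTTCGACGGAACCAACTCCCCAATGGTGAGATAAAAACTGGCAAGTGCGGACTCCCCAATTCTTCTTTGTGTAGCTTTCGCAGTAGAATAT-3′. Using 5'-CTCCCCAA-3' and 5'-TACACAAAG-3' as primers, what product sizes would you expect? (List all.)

58 bp, 22 bp

The forward primer CTCCCCAA matches the top strand at positions 52–59, 88–95.
The reverse primer's reverse complement is CTTTGTGTA, matching at positions 101–109.
Each forward site pairs with the reverse site to give a product ending at position 109: sizes 58, 22 bp.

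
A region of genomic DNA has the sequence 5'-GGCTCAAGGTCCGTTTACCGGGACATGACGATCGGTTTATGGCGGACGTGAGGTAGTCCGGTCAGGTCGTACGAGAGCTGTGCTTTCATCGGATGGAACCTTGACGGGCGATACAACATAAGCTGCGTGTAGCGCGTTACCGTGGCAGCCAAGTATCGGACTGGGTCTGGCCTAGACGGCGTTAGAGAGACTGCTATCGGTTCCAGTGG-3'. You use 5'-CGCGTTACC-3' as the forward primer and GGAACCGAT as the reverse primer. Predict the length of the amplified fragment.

72 bp

Forward primer CGCGTTACC is found on the top strand at positions 133–141.
The reverse primer's reverse complement is ATCGGTTCC, which matches the template at positions 196–204.
The product runs from position 133 to position 204, so its length is 204 − 133 + 1 = 72 bp.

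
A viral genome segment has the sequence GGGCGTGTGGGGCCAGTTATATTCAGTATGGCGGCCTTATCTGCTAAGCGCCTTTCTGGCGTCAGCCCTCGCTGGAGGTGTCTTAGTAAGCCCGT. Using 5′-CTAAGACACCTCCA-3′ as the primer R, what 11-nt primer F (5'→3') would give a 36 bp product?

5'-CCTTTCTGGCG-3'

The reverse primer's reverse complement TGGAGGTGTCTTAG matches the template at positions 73–86, so the product ends at position 86.
A 36 bp product then starts at position 86 − 36 + 1 = 51.
The forward primer is identical to the top strand there: CCTTTCTGGCG.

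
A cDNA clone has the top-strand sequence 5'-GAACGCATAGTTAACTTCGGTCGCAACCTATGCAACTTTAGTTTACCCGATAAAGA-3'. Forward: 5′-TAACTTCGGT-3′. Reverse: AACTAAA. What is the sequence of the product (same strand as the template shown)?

Scanning the template, TAACTTCGGT occurs at positions 12–21; this primer anneals to the bottom strand there with its 3' end pointing downstream.
The reverse primer's reverse complement is TTTAGTT, which matches the template at positions 37–43.
The product is the template from position 12 through 43 (32 bp).

5'-TAACTTCGGTCGCAACCTATGCAACTTTAGTT-3'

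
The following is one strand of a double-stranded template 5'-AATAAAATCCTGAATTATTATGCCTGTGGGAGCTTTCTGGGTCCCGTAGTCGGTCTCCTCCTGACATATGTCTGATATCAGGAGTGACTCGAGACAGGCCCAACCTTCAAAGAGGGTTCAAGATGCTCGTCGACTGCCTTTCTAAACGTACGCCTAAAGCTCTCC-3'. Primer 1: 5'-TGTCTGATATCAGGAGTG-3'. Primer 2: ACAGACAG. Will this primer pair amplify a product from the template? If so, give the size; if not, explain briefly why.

No product — primer 2 has no binding site in the template.

Primer 2 (ACAGACAG) does not match the top strand, and its reverse complement CTGTCTGT does not match either.
With no annealing site for primer 2, no amplification occurs.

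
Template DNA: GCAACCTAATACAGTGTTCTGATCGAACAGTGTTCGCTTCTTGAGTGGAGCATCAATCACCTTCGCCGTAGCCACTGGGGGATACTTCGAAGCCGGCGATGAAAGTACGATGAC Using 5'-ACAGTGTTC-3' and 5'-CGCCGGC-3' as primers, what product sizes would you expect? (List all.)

The forward primer ACAGTGTTC matches the top strand at positions 11–19, 27–35.
The reverse primer's reverse complement is GCCGGCG, matching at positions 92–98.
Each forward site pairs with the reverse site to give a product ending at position 98: sizes 88, 72 bp.

88 bp, 72 bp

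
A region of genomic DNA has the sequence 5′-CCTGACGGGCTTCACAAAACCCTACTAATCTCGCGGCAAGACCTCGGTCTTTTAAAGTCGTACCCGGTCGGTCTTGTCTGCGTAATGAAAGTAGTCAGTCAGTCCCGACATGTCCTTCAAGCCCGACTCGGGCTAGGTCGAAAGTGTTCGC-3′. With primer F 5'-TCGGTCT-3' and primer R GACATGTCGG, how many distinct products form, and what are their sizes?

The forward primer TCGGTCT matches the top strand at positions 44–50, 68–74.
The reverse primer's reverse complement is CCGACATGTC, matching at positions 105–114.
Each forward site pairs with the reverse site to give a product ending at position 114: sizes 71, 47 bp.

Two products: 71 bp, 47 bp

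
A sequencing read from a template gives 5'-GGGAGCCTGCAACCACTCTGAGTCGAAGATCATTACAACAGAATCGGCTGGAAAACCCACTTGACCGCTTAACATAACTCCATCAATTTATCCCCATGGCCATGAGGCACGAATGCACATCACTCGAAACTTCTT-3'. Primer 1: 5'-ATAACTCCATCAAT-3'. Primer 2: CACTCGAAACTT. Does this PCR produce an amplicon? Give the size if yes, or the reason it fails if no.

Primer 1 (ATAACTCCATCAAT) matches the top strand at positions 74–87 (3' end points downstream).
Primer 2 (CACTCGAAACTT) also matches the top strand directly, at positions 121–132 — its reverse complement AAGTTTCGAGTG is not present.
Both primers anneal to the bottom strand with 3' ends pointing the same way, so neither can prime synthesis back toward the other.

No product — both primers anneal to the same strand and extend in the same direction.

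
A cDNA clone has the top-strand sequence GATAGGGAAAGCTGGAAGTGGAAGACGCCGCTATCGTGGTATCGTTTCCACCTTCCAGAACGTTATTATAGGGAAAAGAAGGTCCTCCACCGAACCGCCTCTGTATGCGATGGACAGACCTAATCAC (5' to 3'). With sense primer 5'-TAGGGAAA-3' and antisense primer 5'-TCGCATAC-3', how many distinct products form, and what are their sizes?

Two products: 108 bp, 42 bp

The forward primer TAGGGAAA matches the top strand at positions 3–10, 69–76.
The reverse primer's reverse complement is GTATGCGA, matching at positions 103–110.
Each forward site pairs with the reverse site to give a product ending at position 110: sizes 108, 42 bp.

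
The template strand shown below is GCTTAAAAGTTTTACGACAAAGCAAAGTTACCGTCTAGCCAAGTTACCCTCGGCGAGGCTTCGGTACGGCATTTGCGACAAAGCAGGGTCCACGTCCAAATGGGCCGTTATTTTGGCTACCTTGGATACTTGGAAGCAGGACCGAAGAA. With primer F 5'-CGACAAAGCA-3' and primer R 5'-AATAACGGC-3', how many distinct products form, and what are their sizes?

Two products: 98 bp, 37 bp

The forward primer CGACAAAGCA matches the top strand at positions 15–24, 76–85.
The reverse primer's reverse complement is GCCGTTATT, matching at positions 104–112.
Each forward site pairs with the reverse site to give a product ending at position 112: sizes 98, 37 bp.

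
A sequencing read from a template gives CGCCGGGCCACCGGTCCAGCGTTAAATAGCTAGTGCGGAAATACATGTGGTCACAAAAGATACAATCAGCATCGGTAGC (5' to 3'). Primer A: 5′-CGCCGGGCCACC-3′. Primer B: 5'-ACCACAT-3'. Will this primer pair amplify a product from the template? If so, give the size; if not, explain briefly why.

Primer A (CGCCGGGCCACC) matches the top strand at positions 1–12; it acts as a forward primer.
Primer B's reverse complement is ATGTGGT, matching the top strand at positions 45–51; it acts as a reverse primer.
The 3' ends face each other across positions 1–51, giving a 51 bp product.

Yes — a 51 bp product.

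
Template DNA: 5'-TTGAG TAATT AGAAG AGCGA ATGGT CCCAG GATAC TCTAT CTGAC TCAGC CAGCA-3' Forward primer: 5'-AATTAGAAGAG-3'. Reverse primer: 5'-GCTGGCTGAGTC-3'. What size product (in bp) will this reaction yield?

48 bp

Forward primer AATTAGAAGAG is found on the top strand at positions 7–17.
Reverse complement of the reverse primer: GACTCAGCCAGC. This occurs on the top strand at positions 43–54.
Product length = (reverse-primer end) − (forward-primer start) + 1 = 54 − 7 + 1 = 48 bp.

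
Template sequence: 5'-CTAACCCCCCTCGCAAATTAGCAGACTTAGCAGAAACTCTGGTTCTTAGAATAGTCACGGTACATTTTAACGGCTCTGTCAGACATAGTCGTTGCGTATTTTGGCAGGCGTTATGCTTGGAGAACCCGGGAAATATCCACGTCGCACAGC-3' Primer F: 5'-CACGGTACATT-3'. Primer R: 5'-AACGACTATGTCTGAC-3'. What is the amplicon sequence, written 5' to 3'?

Forward primer CACGGTACATT is found on the top strand at positions 56–66.
The reverse primer's reverse complement is GTCAGACATAGTCGTT, which matches the template at positions 78–93.
The product is the template from position 56 through 93 (38 bp).

5'-CACGGTACATTTTAACGGCTCTGTCAGACATAGTCGTT-3'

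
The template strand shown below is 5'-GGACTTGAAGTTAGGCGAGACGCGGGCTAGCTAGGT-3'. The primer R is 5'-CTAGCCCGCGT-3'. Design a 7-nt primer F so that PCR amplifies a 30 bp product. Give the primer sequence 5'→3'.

5'-GGACTTG-3'

The reverse primer's reverse complement ACGCGGGCTAG matches the template at positions 20–30, so the product ends at position 30.
A 30 bp product then starts at position 30 − 30 + 1 = 1.
The forward primer is identical to the top strand there: GGACTTG.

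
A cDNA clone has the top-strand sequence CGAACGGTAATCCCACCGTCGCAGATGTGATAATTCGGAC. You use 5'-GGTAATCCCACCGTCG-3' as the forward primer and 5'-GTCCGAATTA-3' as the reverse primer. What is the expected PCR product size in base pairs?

35 bp

Scanning the template, GGTAATCCCACCGTCG occurs at positions 6–21; this primer anneals to the bottom strand there with its 3' end pointing downstream.
Reverse complement of the reverse primer: TAATTCGGAC. This occurs on the top strand at positions 31–40.
Amplicon spans positions 6–40: 35 bp.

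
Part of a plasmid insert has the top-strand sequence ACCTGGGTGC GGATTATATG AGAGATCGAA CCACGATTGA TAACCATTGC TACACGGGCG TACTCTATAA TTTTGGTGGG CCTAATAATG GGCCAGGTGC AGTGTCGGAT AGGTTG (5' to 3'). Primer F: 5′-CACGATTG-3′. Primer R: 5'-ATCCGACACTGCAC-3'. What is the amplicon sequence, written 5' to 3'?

Forward primer CACGATTG is found on the top strand at positions 32–39.
Reverse complement of the reverse primer: GTGCAGTGTCGGAT. This occurs on the top strand at positions 97–110.
The product is the template from position 32 through 110 (79 bp).

5'-CACGATTGATAACCATTGCTACACGGGCGTACTCTATAATTTTGGTGGGCCTAATAATGGGCCAGGTGCAGTGTCGGAT-3'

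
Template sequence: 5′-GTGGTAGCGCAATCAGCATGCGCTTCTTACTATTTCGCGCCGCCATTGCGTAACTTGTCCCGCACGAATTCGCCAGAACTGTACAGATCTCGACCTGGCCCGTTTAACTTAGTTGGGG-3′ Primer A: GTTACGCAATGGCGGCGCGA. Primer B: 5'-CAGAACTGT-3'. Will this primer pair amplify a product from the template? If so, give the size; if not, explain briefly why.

Primer A (GTTACGCAATGGCGGCGCGA) has reverse complement TCGCGCCGCCATTGCGTAAC, which matches the top strand at positions 35–54; primer A anneals to the top strand there with its 3' end pointing upstream toward position 35.
Primer B (CAGAACTGT) matches the top strand directly at positions 74–82; it anneals to the bottom strand with its 3' end pointing downstream toward position 82.
The 3' ends diverge (primer A extends toward position 1, primer B toward position 118), so the primers never converge on a shared product.

No product — the primers' 3' ends point away from each other.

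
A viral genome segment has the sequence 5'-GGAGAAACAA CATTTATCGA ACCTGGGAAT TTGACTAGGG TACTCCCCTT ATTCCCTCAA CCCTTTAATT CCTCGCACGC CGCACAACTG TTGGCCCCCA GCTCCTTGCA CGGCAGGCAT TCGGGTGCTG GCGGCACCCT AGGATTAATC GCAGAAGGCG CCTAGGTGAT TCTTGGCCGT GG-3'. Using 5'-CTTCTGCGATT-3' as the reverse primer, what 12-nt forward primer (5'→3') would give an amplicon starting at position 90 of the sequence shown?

The reverse primer's reverse complement AATCGCAGAAG matches the template at positions 147–157; the product starts at position 90.
The forward primer is identical to the top strand over positions 90–101: GTTGGCCCCCAG.

5'-GTTGGCCCCCAG-3'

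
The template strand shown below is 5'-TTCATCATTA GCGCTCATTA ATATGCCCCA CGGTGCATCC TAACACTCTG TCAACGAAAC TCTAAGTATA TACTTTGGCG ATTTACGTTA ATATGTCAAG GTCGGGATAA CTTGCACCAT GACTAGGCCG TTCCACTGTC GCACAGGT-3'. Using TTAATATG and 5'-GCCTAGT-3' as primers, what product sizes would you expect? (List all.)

111 bp, 41 bp

The forward primer TTAATATG matches the top strand at positions 18–25, 88–95.
The reverse primer's reverse complement is ACTAGGC, matching at positions 122–128.
Each forward site pairs with the reverse site to give a product ending at position 128: sizes 111, 41 bp.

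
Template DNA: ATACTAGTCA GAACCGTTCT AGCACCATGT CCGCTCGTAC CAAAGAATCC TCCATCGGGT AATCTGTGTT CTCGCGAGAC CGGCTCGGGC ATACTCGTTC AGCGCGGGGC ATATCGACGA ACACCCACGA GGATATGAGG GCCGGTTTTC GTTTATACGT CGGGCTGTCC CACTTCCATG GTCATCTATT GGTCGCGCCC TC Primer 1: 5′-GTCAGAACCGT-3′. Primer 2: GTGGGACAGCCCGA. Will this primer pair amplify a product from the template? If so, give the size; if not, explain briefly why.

Yes — a 167 bp product.

Primer 1 (GTCAGAACCGT) matches the top strand at positions 7–17; it acts as a forward primer.
Primer 2's reverse complement is TCGGGCTGTCCCAC, matching the top strand at positions 160–173; it acts as a reverse primer.
The 3' ends face each other across positions 7–173, giving a 167 bp product.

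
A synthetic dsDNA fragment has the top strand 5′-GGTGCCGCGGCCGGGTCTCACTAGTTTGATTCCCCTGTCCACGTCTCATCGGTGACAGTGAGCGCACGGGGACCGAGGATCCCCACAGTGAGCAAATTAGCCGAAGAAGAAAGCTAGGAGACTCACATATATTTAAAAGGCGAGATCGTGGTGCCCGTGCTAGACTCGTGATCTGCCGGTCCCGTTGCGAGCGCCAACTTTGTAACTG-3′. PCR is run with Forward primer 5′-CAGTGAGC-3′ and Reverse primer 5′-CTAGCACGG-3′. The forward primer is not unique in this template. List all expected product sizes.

The forward primer CAGTGAGC matches the top strand at positions 56–63, 86–93.
The reverse primer's reverse complement is CCGTGCTAG, matching at positions 155–163.
Each forward site pairs with the reverse site to give a product ending at position 163: sizes 108, 78 bp.

108 bp, 78 bp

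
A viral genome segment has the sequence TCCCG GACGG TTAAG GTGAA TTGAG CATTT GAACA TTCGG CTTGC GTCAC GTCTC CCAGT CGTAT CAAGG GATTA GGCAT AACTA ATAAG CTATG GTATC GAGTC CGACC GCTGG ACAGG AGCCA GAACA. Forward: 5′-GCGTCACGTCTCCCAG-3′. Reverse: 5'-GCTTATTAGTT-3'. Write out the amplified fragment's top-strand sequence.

Scanning the template, GCGTCACGTCTCCCAG occurs at positions 44–59; this primer anneals to the bottom strand there with its 3' end pointing downstream.
Reverse complement of the reverse primer: AACTAATAAGC. This occurs on the top strand at positions 81–91.
The product is the template from position 44 through 91 (48 bp).

5'-GCGTCACGTCTCCCAGTCGTATCAAGGGATTAGGCATAACTAATAAGC-3'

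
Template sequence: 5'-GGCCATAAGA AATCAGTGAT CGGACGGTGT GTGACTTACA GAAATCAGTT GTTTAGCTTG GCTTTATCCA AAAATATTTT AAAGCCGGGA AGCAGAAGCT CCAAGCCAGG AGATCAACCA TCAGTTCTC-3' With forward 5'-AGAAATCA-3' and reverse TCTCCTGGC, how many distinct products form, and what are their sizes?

The forward primer AGAAATCA matches the top strand at positions 8–15, 40–47.
The reverse primer's reverse complement is GCCAGGAGA, matching at positions 105–113.
Each forward site pairs with the reverse site to give a product ending at position 113: sizes 106, 74 bp.

Two products: 106 bp, 74 bp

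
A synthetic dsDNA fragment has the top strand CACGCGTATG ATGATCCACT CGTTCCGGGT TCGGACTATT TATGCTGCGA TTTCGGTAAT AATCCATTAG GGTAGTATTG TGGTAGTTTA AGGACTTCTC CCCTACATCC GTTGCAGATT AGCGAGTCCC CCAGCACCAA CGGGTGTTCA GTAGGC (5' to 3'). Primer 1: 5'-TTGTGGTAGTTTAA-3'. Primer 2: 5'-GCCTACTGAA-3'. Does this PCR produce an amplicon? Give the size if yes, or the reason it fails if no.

Primer 1 (TTGTGGTAGTTTAA) matches the top strand at positions 78–91; it acts as a forward primer.
Primer 2's reverse complement is TTCAGTAGGC, matching the top strand at positions 147–156; it acts as a reverse primer.
The 3' ends face each other across positions 78–156, giving a 79 bp product.

Yes — a 79 bp product.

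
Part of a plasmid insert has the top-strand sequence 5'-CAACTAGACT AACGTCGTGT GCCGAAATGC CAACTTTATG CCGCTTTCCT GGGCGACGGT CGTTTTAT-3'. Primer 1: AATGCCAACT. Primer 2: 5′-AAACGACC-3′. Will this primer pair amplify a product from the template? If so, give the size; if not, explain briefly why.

Primer 1 (AATGCCAACT) matches the top strand at positions 26–35; it acts as a forward primer.
Primer 2's reverse complement is GGTCGTTT, matching the top strand at positions 58–65; it acts as a reverse primer.
The 3' ends face each other across positions 26–65, giving a 40 bp product.

Yes — a 40 bp product.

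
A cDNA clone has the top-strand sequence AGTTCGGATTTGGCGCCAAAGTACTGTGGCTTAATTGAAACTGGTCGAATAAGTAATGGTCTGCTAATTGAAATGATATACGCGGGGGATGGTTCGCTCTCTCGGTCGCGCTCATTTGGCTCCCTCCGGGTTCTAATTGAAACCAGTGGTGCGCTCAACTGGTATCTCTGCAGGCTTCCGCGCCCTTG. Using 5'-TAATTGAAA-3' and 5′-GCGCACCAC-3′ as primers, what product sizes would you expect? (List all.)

The forward primer TAATTGAAA matches the top strand at positions 32–40, 65–73, 134–142.
The reverse primer's reverse complement is GTGGTGCGC, matching at positions 146–154.
Each forward site pairs with the reverse site to give a product ending at position 154: sizes 123, 90, 21 bp.

123 bp, 90 bp, 21 bp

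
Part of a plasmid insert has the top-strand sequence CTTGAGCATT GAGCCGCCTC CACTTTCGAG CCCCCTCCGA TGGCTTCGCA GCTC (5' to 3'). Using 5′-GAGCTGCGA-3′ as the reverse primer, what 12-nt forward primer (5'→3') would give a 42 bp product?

5'-GCCGCCTCCACT-3'

The reverse primer's reverse complement TCGCAGCTC matches the template at positions 46–54, so the product ends at position 54.
A 42 bp product then starts at position 54 − 42 + 1 = 13.
The forward primer is identical to the top strand there: GCCGCCTCCACT.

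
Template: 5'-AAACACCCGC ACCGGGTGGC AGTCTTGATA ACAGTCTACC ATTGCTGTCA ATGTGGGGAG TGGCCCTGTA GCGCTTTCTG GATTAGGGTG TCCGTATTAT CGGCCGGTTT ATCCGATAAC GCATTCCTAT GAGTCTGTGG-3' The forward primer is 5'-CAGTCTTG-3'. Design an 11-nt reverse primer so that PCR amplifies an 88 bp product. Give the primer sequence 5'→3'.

The forward primer binds at positions 20–27, so an 88 bp product ends at position 20 + 88 − 1 = 107.
The reverse primer anneals to the top strand over positions 97–107, i.e. to TTATCGGCCGG.
Its sequence written 5'→3' is the reverse complement: CCGGCCGATAA.

5'-CCGGCCGATAA-3'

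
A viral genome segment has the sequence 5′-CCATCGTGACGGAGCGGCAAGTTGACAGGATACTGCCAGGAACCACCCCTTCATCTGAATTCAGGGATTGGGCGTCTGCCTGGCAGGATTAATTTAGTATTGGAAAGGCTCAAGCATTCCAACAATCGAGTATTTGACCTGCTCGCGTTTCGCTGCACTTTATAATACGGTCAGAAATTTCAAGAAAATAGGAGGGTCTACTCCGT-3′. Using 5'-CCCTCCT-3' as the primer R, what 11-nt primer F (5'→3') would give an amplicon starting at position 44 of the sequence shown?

5'-CACCCCTTCAT-3'

The reverse primer's reverse complement AGGAGGG matches the template at positions 190–196; the product starts at position 44.
The forward primer is identical to the top strand over positions 44–54: CACCCCTTCAT.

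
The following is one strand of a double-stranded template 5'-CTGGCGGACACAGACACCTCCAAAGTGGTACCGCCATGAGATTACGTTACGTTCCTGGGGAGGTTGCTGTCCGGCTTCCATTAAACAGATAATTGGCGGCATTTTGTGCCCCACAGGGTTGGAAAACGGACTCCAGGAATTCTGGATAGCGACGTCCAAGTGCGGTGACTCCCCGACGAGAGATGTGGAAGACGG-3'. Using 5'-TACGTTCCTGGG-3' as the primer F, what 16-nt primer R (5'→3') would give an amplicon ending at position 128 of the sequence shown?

5'-CGTTTTCCAACCCTGT-3'

The forward primer binds at positions 48–59; the product's 3' end on the top strand is position 128.
The reverse primer anneals to the top strand over positions 113–128, i.e. to ACAGGGTTGGAAAACG.
Its sequence written 5'→3' is the reverse complement: CGTTTTCCAACCCTGT.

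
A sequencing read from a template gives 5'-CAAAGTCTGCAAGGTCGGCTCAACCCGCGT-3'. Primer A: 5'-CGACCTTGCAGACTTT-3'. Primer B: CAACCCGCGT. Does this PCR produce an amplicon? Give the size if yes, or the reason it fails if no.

Primer A (CGACCTTGCAGACTTT) has reverse complement AAAGTCTGCAAGGTCG, which matches the top strand at positions 2–17; primer A anneals to the top strand there with its 3' end pointing upstream toward position 2.
Primer B (CAACCCGCGT) matches the top strand directly at positions 21–30; it anneals to the bottom strand with its 3' end pointing downstream toward position 30.
The 3' ends diverge (primer A extends toward position 1, primer B toward position 30), so the primers never converge on a shared product.

No product — the primers' 3' ends point away from each other.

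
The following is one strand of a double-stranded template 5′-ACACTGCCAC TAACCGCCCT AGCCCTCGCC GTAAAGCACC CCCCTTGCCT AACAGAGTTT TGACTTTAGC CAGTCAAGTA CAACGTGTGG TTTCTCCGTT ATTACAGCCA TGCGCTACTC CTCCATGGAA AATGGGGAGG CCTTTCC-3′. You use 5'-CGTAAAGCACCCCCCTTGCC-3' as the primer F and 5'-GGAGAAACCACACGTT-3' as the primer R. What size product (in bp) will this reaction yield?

Forward primer CGTAAAGCACCCCCCTTGCC is found on the top strand at positions 30–49.
Reverse complement of the reverse primer: AACGTGTGGTTTCTCC. This occurs on the top strand at positions 82–97.
The product runs from position 30 to position 97, so its length is 97 − 30 + 1 = 68 bp.

68 bp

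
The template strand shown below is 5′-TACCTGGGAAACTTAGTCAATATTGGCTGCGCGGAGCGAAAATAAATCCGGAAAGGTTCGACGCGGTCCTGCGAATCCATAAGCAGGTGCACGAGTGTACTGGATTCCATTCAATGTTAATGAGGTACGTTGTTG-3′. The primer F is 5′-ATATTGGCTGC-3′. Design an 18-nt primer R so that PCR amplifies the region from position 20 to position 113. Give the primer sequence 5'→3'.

5'-TGAATGGAATCCAGTACA-3'

The product's 3' end on the top strand is position 113.
The reverse primer anneals to the top strand over positions 96–113, i.e. to TGTACTGGATTCCATTCA.
Its sequence written 5'→3' is the reverse complement: TGAATGGAATCCAGTACA.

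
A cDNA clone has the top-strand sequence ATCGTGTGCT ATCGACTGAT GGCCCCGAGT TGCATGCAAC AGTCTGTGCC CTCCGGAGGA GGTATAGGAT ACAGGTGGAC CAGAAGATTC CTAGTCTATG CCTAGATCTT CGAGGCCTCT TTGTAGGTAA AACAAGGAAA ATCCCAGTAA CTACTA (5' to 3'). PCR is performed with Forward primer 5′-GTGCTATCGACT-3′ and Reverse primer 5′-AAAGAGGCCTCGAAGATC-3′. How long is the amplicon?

117 bp

Scanning the template, GTGCTATCGACT occurs at positions 6–17; this primer anneals to the bottom strand there with its 3' end pointing downstream.
The reverse primer's reverse complement is GATCTTCGAGGCCTCTTT, which matches the template at positions 105–122.
The product runs from position 6 to position 122, so its length is 122 − 6 + 1 = 117 bp.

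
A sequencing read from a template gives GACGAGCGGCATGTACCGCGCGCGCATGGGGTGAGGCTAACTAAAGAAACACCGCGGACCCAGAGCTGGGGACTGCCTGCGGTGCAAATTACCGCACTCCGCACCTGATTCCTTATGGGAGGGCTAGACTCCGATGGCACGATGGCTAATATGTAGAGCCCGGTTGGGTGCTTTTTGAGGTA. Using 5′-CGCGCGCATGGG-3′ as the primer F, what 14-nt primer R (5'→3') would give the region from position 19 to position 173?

The product's 3' end on the top strand is position 173.
The reverse primer anneals to the top strand over positions 160–173, i.e. to CCGGTTGGGTGCTT.
Its sequence written 5'→3' is the reverse complement: AAGCACCCAACCGG.

5'-AAGCACCCAACCGG-3'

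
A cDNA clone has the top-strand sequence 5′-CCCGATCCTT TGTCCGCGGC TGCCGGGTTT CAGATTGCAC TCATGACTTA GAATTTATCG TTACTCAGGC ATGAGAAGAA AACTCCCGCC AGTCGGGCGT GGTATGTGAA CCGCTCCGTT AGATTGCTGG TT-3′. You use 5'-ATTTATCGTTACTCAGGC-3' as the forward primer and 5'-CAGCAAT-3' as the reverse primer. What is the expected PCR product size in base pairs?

Forward primer ATTTATCGTTACTCAGGC is found on the top strand at positions 53–70.
Taking the reverse complement of CAGCAAT gives ATTGCTG, found at positions 123–129 on the template; the primer anneals here to the top strand with its 3' end pointing upstream.
The product runs from position 53 to position 129, so its length is 129 − 53 + 1 = 77 bp.

77 bp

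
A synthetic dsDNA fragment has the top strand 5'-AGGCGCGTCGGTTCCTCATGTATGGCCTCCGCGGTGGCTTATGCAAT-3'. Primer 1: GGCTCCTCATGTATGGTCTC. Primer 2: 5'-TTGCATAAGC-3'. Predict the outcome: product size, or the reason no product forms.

No product — primer 1 has no binding site in the template.

Primer 1 (GGCTCCTCATGTATGGTCTC) does not match the top strand, and its reverse complement GAGACCATACATGAGGAGCC does not match either.
With no annealing site for primer 1, no amplification occurs.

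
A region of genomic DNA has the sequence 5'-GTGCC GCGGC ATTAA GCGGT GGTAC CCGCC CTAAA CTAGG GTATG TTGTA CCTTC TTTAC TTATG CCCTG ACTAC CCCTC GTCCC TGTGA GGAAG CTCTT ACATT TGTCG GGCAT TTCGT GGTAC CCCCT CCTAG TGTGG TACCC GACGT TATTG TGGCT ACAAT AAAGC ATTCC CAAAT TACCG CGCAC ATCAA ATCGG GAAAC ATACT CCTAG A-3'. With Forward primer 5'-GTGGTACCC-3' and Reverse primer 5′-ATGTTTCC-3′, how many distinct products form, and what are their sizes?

Three products: 189 bp, 89 bp, 71 bp

The forward primer GTGGTACCC matches the top strand at positions 19–27, 119–127, 137–145.
The reverse primer's reverse complement is GGAAACAT, matching at positions 200–207.
Each forward site pairs with the reverse site to give a product ending at position 207: sizes 189, 89, 71 bp.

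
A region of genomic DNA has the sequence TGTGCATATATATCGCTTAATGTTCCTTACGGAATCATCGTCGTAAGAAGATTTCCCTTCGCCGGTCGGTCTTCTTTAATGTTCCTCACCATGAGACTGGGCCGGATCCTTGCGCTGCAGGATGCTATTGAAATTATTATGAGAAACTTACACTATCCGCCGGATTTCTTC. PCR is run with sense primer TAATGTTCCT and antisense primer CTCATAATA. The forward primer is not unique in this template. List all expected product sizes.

126 bp, 67 bp

The forward primer TAATGTTCCT matches the top strand at positions 18–27, 77–86.
The reverse primer's reverse complement is TATTATGAG, matching at positions 135–143.
Each forward site pairs with the reverse site to give a product ending at position 143: sizes 126, 67 bp.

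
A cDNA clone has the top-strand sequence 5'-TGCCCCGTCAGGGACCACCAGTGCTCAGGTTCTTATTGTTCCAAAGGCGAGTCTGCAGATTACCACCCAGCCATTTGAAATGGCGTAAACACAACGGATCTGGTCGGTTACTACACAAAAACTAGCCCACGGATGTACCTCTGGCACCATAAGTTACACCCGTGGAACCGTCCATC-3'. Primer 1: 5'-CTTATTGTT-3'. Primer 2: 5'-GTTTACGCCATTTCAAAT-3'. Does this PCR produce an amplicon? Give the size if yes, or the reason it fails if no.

Primer 1 (CTTATTGTT) matches the top strand at positions 32–40; it acts as a forward primer.
Primer 2's reverse complement is ATTTGAAATGGCGTAAAC, matching the top strand at positions 73–90; it acts as a reverse primer.
The 3' ends face each other across positions 32–90, giving a 59 bp product.

Yes — a 59 bp product.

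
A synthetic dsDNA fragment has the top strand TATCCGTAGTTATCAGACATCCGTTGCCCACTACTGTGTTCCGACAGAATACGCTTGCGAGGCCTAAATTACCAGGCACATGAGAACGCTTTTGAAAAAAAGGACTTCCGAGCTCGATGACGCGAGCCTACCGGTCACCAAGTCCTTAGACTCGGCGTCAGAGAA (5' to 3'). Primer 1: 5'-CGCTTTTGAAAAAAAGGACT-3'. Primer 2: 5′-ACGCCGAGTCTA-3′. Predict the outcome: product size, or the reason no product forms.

Yes — a 72 bp product.

Primer 1 (CGCTTTTGAAAAAAAGGACT) matches the top strand at positions 87–106; it acts as a forward primer.
Primer 2's reverse complement is TAGACTCGGCGT, matching the top strand at positions 147–158; it acts as a reverse primer.
The 3' ends face each other across positions 87–158, giving a 72 bp product.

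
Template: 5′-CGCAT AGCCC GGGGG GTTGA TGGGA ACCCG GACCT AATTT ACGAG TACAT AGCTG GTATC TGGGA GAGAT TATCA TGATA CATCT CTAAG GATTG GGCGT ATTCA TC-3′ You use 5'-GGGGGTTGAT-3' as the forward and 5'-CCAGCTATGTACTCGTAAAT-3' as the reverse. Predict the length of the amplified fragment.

Scanning the template, GGGGGTTGAT occurs at positions 12–21; this primer anneals to the bottom strand there with its 3' end pointing downstream.
Taking the reverse complement of CCAGCTATGTACTCGTAAAT gives ATTTACGAGTACATAGCTGG, found at positions 37–56 on the template; the primer anneals here to the top strand with its 3' end pointing upstream.
The product runs from position 12 to position 56, so its length is 56 − 12 + 1 = 45 bp.

45 bp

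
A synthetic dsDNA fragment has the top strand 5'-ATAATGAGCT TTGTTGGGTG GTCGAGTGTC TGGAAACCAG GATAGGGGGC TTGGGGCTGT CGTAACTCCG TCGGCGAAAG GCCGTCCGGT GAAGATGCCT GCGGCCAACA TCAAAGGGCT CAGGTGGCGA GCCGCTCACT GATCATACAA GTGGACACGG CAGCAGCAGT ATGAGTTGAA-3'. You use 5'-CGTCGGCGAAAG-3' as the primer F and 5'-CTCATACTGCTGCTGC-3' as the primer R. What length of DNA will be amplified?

107 bp

Forward primer CGTCGGCGAAAG is found on the top strand at positions 69–80.
Reverse complement of the reverse primer: GCAGCAGCAGTATGAG. This occurs on the top strand at positions 160–175.
Product length = (reverse-primer end) − (forward-primer start) + 1 = 175 − 69 + 1 = 107 bp.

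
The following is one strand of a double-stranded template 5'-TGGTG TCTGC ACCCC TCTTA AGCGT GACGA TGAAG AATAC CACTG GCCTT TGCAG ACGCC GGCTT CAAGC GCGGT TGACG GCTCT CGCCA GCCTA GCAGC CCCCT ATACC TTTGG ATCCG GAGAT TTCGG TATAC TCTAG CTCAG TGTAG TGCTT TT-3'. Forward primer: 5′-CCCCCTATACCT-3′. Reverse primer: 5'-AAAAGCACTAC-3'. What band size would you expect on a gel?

58 bp

Scanning the template, CCCCCTATACCT occurs at positions 100–111; this primer anneals to the bottom strand there with its 3' end pointing downstream.
The reverse primer's reverse complement is GTAGTGCTTTT, which matches the template at positions 147–157.
The product runs from position 100 to position 157, so its length is 157 − 100 + 1 = 58 bp.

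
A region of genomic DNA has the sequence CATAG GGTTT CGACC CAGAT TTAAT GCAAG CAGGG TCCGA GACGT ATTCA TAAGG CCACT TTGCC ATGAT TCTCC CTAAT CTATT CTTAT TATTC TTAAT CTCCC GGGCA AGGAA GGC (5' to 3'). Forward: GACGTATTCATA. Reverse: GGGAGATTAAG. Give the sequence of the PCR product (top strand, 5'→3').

5'-GACGTATTCATAAGGCCACTTTGCCATGATTCTCCCTAATCTATTCTTATTATTCTTAATCTCCC-3'

Forward primer GACGTATTCATA is found on the top strand at positions 41–52.
Taking the reverse complement of GGGAGATTAAG gives CTTAATCTCCC, found at positions 95–105 on the template; the primer anneals here to the top strand with its 3' end pointing upstream.
The product is the template from position 41 through 105 (65 bp).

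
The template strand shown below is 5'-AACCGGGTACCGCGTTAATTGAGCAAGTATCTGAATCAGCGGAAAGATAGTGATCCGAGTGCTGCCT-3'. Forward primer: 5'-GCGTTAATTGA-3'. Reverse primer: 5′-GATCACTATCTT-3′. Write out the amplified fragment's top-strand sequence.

5'-GCGTTAATTGAGCAAGTATCTGAATCAGCGGAAAGATAGTGATC-3'

Scanning the template, GCGTTAATTGA occurs at positions 12–22; this primer anneals to the bottom strand there with its 3' end pointing downstream.
Taking the reverse complement of GATCACTATCTT gives AAGATAGTGATC, found at positions 44–55 on the template; the primer anneals here to the top strand with its 3' end pointing upstream.
The product is the template from position 12 through 55 (44 bp).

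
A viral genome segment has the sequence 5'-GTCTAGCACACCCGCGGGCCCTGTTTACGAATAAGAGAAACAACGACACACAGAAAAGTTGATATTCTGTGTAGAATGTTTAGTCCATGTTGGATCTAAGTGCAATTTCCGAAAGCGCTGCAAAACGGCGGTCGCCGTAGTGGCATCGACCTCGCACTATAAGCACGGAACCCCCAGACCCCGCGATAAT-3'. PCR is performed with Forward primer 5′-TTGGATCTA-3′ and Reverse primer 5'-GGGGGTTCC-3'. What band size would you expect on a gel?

Forward primer TTGGATCTA is found on the top strand at positions 90–98.
Taking the reverse complement of GGGGGTTCC gives GGAACCCCC, found at positions 167–175 on the template; the primer anneals here to the top strand with its 3' end pointing upstream.
Amplicon spans positions 90–175: 86 bp.

86 bp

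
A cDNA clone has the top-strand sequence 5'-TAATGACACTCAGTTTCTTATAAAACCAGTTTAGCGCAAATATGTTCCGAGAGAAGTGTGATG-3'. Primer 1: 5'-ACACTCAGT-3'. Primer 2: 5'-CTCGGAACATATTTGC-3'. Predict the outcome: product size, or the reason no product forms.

Yes — a 46 bp product.

Primer 1 (ACACTCAGT) matches the top strand at positions 6–14; it acts as a forward primer.
Primer 2's reverse complement is GCAAATATGTTCCGAG, matching the top strand at positions 36–51; it acts as a reverse primer.
The 3' ends face each other across positions 6–51, giving a 46 bp product.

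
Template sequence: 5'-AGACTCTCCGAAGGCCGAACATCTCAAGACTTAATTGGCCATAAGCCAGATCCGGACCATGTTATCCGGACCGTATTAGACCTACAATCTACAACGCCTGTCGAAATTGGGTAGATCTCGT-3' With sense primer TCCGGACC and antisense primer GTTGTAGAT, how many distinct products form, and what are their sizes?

Two products: 45 bp, 31 bp

The forward primer TCCGGACC matches the top strand at positions 51–58, 65–72.
The reverse primer's reverse complement is ATCTACAAC, matching at positions 87–95.
Each forward site pairs with the reverse site to give a product ending at position 95: sizes 45, 31 bp.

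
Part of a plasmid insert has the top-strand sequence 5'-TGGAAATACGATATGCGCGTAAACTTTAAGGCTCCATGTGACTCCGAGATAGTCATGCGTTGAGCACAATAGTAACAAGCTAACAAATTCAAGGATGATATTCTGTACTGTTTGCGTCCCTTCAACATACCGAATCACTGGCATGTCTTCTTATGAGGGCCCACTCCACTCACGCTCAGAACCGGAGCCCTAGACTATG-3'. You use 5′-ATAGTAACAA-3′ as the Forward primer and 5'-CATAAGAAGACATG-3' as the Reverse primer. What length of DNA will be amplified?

87 bp

Forward primer ATAGTAACAA is found on the top strand at positions 69–78.
The reverse primer's reverse complement is CATGTCTTCTTATG, which matches the template at positions 142–155.
The product runs from position 69 to position 155, so its length is 155 − 69 + 1 = 87 bp.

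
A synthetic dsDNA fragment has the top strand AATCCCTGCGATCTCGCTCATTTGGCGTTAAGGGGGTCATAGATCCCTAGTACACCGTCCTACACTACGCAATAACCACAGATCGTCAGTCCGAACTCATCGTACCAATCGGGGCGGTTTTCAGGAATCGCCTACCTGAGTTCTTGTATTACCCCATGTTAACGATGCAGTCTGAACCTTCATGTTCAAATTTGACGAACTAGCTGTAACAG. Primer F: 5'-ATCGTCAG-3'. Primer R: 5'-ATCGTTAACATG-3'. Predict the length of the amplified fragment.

85 bp

The forward primer matches the template at positions 82–89.
Reverse complement of the reverse primer: CATGTTAACGAT. This occurs on the top strand at positions 155–166.
Amplicon spans positions 82–166: 85 bp.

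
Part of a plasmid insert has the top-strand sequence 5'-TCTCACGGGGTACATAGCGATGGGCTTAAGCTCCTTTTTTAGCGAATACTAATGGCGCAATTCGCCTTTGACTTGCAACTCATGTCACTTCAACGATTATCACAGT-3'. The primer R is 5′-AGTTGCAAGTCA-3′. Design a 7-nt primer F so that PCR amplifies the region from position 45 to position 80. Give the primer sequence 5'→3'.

5'-AATACTA-3'

The reverse primer's reverse complement TGACTTGCAACT matches the template at positions 69–80; the product starts at position 45.
The forward primer is identical to the top strand over positions 45–51: AATACTA.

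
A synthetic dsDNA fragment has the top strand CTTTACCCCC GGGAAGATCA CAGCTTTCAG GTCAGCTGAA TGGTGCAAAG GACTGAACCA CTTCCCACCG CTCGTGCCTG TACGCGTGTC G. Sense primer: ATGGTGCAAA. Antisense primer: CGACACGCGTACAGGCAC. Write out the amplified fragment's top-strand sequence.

5'-ATGGTGCAAAGGACTGAACCACTTCCCACCGCTCGTGCCTGTACGCGTGTCG-3'

Scanning the template, ATGGTGCAAA occurs at positions 40–49; this primer anneals to the bottom strand there with its 3' end pointing downstream.
Reverse complement of the reverse primer: GTGCCTGTACGCGTGTCG. This occurs on the top strand at positions 74–91.
The product is the template from position 40 through 91 (52 bp).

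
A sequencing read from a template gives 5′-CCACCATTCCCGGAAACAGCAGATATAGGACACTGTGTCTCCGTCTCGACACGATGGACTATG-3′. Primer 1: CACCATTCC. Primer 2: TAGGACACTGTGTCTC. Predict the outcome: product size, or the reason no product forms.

No product — both primers anneal to the same strand and extend in the same direction.

Primer 1 (CACCATTCC) matches the top strand at positions 2–10 (3' end points downstream).
Primer 2 (TAGGACACTGTGTCTC) also matches the top strand directly, at positions 26–41 — its reverse complement GAGACACAGTGTCCTA is not present.
Both primers anneal to the bottom strand with 3' ends pointing the same way, so neither can prime synthesis back toward the other.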